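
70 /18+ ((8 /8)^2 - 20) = -136 /9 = -15.11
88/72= 11/9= 1.22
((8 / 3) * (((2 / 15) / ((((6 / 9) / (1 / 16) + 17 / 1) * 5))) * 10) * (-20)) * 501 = -21376 / 83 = -257.54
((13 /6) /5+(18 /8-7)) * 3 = -12.95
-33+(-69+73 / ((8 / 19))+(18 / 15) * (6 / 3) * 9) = 3719 / 40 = 92.98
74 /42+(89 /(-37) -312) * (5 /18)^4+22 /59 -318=-509694241453 /1604138256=-317.74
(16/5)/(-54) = -8/135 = -0.06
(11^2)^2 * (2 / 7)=29282 / 7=4183.14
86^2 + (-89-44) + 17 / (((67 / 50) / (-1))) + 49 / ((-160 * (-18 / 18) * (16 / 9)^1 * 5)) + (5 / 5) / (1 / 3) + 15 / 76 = 7253.55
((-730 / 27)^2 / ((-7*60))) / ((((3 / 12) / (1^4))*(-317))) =106580 / 4852953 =0.02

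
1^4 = 1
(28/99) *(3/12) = 7/99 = 0.07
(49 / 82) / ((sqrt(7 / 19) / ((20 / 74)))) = 35*sqrt(133) / 1517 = 0.27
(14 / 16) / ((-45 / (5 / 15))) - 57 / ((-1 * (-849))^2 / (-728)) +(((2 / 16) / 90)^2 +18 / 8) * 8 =93681023509 / 5189767200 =18.05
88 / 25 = 3.52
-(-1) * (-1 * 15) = -15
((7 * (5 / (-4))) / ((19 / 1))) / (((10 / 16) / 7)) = -98 / 19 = -5.16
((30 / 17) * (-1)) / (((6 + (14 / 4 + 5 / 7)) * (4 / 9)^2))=-8505 / 9724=-0.87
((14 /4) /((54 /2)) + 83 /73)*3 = 4993 /1314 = 3.80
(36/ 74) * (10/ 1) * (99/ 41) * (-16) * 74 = -570240/ 41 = -13908.29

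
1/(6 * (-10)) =-1/60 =-0.02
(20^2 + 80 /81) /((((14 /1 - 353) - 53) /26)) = -15080 /567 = -26.60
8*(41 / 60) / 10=41 / 75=0.55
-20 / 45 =-4 / 9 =-0.44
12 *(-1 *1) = -12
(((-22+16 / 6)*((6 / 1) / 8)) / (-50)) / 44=0.01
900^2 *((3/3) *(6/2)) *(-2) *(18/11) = -87480000/11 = -7952727.27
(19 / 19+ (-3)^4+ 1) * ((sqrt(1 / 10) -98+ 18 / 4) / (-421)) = 15521 / 842 -83 * sqrt(10) / 4210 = 18.37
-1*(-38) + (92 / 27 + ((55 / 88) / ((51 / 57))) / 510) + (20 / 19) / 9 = 98503697 / 2372112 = 41.53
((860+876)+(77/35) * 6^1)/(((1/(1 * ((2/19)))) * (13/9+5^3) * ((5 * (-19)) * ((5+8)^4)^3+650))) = -26238/39880303057685785825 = -0.00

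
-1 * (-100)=100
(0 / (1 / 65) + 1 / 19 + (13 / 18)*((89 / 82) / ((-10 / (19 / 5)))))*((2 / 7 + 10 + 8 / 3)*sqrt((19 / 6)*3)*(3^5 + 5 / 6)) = -64304999*sqrt(38) / 166050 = -2387.25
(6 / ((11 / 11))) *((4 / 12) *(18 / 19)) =36 / 19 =1.89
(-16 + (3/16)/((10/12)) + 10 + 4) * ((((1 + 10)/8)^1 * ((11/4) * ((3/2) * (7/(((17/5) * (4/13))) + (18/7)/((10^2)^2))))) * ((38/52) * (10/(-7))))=1949641290861/27722240000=70.33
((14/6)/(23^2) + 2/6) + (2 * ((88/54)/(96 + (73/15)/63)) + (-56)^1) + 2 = -7727225506/144088491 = -53.63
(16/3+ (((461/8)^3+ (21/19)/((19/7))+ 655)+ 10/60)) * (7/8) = 248430798987/1478656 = 168011.22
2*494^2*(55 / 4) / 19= 353210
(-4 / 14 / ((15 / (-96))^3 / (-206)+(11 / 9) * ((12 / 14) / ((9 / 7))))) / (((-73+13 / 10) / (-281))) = -341425520640 / 248453802023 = -1.37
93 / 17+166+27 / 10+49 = 37939 / 170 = 223.17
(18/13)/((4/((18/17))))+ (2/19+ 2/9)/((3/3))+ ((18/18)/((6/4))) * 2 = 76615/37791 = 2.03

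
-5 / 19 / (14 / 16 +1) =-8 / 57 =-0.14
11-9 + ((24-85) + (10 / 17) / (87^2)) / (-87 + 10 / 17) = 30086765 / 11118861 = 2.71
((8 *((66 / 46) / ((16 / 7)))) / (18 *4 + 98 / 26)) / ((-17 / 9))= -27027 / 770270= -0.04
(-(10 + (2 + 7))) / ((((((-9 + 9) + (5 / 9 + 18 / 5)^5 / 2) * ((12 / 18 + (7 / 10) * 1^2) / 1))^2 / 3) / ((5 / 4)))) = -8733986316958007812500 / 87898968535261658914572169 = -0.00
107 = 107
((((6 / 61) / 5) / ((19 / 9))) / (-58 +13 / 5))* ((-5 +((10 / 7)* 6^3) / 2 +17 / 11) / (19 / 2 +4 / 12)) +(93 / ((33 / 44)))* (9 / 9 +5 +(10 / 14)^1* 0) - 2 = 1082202012022 / 1458498349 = 742.00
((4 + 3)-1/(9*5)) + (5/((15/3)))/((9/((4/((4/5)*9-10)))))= 716/105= 6.82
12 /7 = 1.71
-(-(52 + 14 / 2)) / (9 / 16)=944 / 9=104.89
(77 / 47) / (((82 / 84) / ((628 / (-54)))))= -19.52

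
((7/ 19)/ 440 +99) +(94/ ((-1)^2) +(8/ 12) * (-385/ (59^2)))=16843207541/ 87303480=192.93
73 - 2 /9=655 /9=72.78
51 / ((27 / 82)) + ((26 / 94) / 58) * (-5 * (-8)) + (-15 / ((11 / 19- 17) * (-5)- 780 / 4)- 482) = -573244403 / 1754181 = -326.79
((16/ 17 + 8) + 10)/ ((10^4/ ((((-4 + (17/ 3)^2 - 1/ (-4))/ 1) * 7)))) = 1150667/ 3060000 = 0.38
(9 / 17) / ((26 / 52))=18 / 17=1.06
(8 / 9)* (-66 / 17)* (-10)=1760 / 51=34.51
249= 249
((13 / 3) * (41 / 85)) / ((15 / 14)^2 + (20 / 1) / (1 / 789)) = 104468 / 788741775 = 0.00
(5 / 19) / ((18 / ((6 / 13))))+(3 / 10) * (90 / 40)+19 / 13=63527 / 29640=2.14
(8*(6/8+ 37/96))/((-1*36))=-109/432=-0.25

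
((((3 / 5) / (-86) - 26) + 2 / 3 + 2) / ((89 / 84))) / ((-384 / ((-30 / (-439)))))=210763 / 53761696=0.00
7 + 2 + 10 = 19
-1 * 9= -9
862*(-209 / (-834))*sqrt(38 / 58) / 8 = 90079*sqrt(551) / 96744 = 21.86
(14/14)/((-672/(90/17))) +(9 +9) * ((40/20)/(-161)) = -10137/43792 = -0.23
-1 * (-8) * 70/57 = 560/57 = 9.82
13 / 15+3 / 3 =28 / 15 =1.87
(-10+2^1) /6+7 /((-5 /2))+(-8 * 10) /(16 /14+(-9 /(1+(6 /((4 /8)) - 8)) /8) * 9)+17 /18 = 1945111 /22230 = 87.50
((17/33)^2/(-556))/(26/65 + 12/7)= -10115/44805816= -0.00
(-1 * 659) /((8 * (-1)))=659 /8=82.38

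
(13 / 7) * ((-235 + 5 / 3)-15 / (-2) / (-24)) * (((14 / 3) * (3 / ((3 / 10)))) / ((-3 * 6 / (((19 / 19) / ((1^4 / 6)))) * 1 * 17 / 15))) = 3644875 / 612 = 5955.68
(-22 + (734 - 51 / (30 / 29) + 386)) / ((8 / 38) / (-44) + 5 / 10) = 2191783 / 1035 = 2117.66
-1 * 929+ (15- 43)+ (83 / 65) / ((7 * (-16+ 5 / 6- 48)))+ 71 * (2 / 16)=-1307999309 / 1379560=-948.13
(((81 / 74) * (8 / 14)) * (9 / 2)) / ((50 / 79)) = 57591 / 12950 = 4.45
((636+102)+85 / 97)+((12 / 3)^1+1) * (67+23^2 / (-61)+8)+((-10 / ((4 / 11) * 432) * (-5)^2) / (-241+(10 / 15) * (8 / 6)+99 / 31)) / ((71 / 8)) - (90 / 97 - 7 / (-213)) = 4752091157943 / 4443051632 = 1069.56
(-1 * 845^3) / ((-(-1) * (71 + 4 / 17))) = -10256969125 / 1211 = -8469834.12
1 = 1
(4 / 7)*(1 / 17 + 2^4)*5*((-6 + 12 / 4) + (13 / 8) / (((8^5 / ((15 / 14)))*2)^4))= -3316482563170730311111263705 / 24094104091411288585928704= -137.65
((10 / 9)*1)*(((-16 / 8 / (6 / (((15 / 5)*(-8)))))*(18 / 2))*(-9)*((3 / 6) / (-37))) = 360 / 37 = 9.73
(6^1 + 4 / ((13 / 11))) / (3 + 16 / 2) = 122 / 143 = 0.85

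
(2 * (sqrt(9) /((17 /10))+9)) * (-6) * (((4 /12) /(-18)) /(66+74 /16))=976 /28815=0.03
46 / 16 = 23 / 8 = 2.88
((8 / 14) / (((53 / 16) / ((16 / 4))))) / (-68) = -64 / 6307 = -0.01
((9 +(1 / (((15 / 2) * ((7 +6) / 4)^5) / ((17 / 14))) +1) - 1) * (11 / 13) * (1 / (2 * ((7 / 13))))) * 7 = 3859782223 / 77971530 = 49.50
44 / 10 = 22 / 5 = 4.40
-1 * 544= -544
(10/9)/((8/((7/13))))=35/468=0.07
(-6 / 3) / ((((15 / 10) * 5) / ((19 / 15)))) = -76 / 225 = -0.34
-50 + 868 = 818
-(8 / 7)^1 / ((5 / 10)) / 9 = -0.25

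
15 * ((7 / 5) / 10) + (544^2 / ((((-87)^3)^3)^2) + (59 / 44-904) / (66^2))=16432902025459919824257417846971757939127 / 8681896209101642145283784861504480263920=1.89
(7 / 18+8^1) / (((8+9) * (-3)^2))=151 / 2754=0.05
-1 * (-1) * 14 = 14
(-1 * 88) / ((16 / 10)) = -55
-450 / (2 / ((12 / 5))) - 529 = -1069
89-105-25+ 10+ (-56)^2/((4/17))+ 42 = 13339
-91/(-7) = 13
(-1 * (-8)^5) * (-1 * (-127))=4161536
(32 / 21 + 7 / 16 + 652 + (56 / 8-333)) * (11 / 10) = 242429 / 672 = 360.76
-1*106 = -106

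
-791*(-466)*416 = 153340096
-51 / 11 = -4.64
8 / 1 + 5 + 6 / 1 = 19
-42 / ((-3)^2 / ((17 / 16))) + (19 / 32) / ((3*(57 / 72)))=-113 / 24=-4.71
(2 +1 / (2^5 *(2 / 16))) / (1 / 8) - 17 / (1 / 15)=-237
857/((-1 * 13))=-65.92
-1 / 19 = -0.05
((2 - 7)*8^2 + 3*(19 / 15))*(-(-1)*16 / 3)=-8432 / 5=-1686.40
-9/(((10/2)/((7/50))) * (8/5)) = -63/400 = -0.16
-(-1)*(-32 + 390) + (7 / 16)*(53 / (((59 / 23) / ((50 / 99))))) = 16941949 / 46728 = 362.57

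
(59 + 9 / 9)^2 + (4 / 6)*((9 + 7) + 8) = 3616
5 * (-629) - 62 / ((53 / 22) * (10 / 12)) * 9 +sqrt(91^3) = -907081 / 265 +91 * sqrt(91) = -2554.86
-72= -72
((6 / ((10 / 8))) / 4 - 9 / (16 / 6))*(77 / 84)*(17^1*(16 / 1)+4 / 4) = -87087 / 160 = -544.29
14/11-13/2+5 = -5/22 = -0.23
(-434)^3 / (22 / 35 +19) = -2861127640 / 687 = -4164669.05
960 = 960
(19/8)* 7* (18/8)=1197/32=37.41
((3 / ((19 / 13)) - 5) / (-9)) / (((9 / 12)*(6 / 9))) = 112 / 171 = 0.65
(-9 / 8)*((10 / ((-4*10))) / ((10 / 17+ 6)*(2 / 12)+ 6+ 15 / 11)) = 5049 / 151904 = 0.03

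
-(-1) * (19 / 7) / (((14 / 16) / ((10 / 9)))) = 1520 / 441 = 3.45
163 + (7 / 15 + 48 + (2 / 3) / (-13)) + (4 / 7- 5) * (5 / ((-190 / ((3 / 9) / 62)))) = 21932297 / 103740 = 211.42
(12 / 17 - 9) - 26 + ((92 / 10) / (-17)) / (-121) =-34.29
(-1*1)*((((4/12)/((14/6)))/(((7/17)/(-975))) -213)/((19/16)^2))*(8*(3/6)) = 1563.70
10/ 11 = 0.91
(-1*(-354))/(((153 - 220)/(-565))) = 2985.22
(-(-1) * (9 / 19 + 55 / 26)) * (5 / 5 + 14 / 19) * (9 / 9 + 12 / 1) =42207 / 722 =58.46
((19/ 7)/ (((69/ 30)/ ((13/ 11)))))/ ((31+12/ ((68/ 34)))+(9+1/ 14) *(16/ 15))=2850/ 95381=0.03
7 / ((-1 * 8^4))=-7 / 4096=-0.00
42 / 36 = 7 / 6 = 1.17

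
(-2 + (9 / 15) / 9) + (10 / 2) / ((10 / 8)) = 31 / 15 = 2.07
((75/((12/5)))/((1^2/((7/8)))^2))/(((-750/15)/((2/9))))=-0.11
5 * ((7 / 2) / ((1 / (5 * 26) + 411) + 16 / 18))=20475 / 481919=0.04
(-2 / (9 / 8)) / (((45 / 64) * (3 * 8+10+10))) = -256 / 4455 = -0.06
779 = 779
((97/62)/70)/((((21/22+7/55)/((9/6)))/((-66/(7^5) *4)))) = -211266/434007161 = -0.00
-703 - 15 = -718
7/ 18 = 0.39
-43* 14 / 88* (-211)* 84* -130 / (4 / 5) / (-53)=433462575 / 1166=371751.78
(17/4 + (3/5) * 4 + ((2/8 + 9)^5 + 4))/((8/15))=1040322939/8192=126992.55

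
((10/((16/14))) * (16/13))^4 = 384160000/28561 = 13450.51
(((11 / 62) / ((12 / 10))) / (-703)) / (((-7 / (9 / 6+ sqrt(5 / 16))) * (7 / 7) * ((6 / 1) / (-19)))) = -55 / 385392 - 55 * sqrt(5) / 2312352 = -0.00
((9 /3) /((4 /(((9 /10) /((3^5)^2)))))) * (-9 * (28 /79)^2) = -98 /7582815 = -0.00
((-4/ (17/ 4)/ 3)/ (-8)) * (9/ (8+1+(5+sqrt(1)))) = 2/ 85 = 0.02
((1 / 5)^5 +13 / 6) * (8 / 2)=81262 / 9375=8.67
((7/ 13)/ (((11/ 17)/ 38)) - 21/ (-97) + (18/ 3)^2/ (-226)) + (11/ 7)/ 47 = 16353836340/ 515682167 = 31.71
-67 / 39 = -1.72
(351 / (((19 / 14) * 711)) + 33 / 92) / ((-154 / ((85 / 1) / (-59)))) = 8480025 / 1254703912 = 0.01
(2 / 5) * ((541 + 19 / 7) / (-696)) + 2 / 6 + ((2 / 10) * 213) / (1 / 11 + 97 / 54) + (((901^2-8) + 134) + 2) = 5543104216973 / 6826890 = 811951.59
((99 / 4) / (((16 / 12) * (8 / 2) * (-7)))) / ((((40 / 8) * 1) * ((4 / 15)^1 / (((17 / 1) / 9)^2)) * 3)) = -3179 / 5376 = -0.59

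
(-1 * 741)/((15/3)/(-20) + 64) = -988/85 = -11.62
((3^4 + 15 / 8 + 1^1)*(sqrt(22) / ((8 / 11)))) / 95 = 7381*sqrt(22) / 6080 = 5.69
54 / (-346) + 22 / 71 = 1889 / 12283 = 0.15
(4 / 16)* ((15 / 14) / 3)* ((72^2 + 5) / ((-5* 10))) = -5189 / 560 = -9.27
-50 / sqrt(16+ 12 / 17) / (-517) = 25 * sqrt(1207) / 36707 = 0.02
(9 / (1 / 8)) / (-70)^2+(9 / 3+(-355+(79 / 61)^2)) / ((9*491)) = -144541577 / 2238088475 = -0.06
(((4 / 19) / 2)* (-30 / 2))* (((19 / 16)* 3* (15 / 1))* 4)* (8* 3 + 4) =-9450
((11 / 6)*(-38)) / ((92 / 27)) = -1881 / 92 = -20.45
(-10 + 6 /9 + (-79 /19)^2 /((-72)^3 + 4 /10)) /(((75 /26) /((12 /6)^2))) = -980929420588 /75792590775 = -12.94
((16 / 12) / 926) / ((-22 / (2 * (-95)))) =0.01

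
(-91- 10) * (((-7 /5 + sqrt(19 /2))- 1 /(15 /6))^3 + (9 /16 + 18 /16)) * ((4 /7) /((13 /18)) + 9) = 9979011999 /182000- 86481351 * sqrt(38) /9100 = -3753.43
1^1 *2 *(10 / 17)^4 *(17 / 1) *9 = 180000 / 4913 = 36.64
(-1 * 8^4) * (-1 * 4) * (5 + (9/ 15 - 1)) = 376832/ 5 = 75366.40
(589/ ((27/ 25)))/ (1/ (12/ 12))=545.37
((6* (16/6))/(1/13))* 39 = 8112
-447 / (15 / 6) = -894 / 5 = -178.80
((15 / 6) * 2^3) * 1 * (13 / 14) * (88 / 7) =11440 / 49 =233.47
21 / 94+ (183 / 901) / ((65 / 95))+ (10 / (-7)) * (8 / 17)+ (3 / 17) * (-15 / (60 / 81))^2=4452389299 / 61657232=72.21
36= 36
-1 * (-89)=89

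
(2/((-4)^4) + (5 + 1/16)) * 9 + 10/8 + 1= 47.88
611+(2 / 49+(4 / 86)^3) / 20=23803680433 / 38958430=611.00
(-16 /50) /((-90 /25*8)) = 1 /90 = 0.01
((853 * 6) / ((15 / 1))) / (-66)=-853 / 165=-5.17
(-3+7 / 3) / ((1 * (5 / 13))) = -26 / 15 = -1.73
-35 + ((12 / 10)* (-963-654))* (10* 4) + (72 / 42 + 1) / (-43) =-23372970 / 301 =-77651.06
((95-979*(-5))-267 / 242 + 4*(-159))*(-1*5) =-5267005 / 242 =-21764.48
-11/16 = -0.69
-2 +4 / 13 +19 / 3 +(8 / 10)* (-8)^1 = -1.76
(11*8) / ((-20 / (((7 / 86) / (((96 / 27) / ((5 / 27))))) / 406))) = -11 / 239424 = -0.00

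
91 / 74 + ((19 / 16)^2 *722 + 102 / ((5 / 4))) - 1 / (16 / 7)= 26060433 / 23680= 1100.53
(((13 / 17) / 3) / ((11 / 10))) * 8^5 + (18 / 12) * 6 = 4264889 / 561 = 7602.30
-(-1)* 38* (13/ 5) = 98.80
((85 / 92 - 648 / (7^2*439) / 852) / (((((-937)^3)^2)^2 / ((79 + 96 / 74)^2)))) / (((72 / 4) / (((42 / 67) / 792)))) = 1145846804946197 / 2003588425328804665228747470866441119135766214223968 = 0.00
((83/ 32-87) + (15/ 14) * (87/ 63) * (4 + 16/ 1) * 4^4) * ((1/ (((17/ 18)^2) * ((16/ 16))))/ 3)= 2799.44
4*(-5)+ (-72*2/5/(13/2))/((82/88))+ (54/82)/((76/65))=-4899797/202540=-24.19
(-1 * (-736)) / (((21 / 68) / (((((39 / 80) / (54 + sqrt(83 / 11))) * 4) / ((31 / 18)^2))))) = 104696064 / 3598945 -176256 * sqrt(913) / 3598945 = 27.61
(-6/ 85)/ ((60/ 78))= -39/ 425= -0.09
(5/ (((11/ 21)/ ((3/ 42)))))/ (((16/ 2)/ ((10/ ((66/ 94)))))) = 1175/ 968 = 1.21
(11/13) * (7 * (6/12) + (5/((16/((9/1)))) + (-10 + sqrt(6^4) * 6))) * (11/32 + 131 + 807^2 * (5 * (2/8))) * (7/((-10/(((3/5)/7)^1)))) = -2920697726463/332800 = -8776135.00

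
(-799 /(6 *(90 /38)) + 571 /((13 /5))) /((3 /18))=573497 /585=980.34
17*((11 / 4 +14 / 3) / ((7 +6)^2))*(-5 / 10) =-1513 / 4056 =-0.37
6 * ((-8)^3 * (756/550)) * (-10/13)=2322432/715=3248.16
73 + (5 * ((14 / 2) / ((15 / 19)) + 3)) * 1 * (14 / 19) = 6653 / 57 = 116.72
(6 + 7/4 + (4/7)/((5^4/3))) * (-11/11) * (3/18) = -135673/105000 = -1.29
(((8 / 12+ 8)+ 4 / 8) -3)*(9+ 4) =481 / 6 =80.17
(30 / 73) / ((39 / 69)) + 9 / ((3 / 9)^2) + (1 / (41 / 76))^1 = 3252043 / 38909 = 83.58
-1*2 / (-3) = 2 / 3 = 0.67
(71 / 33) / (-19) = -71 / 627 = -0.11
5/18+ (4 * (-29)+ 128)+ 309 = 5783/18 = 321.28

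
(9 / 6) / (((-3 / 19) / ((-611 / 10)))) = 11609 / 20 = 580.45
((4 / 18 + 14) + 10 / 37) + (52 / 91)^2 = 241802 / 16317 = 14.82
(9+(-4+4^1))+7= 16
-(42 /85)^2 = -1764 /7225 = -0.24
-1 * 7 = -7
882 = 882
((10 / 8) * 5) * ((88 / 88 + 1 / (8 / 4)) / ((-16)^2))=75 / 2048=0.04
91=91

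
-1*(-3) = 3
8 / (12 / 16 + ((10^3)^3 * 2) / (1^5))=32 / 8000000003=0.00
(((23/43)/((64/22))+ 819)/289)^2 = 1270573076809/158136656896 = 8.03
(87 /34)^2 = 7569 /1156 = 6.55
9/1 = 9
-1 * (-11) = 11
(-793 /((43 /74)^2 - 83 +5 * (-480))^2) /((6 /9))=-35669032152 /184825629213481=-0.00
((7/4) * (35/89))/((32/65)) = 15925/11392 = 1.40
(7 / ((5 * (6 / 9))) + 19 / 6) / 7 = 79 / 105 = 0.75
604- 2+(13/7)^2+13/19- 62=506588/931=544.13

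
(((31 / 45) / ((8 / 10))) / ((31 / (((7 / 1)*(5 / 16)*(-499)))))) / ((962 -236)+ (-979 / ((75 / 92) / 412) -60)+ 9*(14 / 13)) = 5676125 / 92495118336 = 0.00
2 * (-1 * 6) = -12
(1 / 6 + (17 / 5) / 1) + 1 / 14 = 382 / 105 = 3.64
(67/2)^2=4489/4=1122.25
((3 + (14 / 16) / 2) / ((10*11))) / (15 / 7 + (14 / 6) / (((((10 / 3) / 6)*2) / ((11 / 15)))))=0.01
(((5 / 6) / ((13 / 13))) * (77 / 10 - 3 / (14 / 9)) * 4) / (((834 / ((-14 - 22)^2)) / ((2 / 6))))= 9696 / 973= 9.97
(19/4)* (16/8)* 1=19/2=9.50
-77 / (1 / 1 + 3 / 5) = -385 / 8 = -48.12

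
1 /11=0.09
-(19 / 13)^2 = -361 / 169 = -2.14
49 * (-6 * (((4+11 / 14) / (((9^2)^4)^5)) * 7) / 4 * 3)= -0.00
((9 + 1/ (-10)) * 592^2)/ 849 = 3673.89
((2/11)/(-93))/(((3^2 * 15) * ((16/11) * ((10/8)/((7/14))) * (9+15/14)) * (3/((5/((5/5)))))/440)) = -308/1062153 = -0.00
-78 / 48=-13 / 8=-1.62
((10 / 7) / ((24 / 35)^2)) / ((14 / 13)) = 2.82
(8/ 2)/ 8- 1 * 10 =-19/ 2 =-9.50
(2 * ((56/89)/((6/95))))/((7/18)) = 4560/89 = 51.24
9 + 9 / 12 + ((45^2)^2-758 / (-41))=672507131 / 164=4100653.24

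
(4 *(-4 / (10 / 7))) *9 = -504 / 5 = -100.80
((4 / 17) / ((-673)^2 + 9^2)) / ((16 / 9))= 9 / 30804680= 0.00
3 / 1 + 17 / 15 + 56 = 902 / 15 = 60.13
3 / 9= 1 / 3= 0.33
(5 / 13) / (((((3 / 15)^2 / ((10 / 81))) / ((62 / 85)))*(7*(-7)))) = -15500 / 877149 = -0.02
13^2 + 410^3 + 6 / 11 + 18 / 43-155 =32599640078 / 473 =68921014.96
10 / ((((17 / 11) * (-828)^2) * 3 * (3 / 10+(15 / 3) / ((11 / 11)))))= 0.00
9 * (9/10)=81/10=8.10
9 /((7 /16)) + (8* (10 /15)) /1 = 544 /21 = 25.90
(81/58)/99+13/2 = 2078/319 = 6.51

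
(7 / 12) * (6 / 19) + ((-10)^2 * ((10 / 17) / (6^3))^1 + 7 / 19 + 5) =101599 / 17442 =5.82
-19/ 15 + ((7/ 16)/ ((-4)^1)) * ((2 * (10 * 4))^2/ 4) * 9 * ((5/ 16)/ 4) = -119341/ 960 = -124.31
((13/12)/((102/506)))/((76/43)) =141427/46512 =3.04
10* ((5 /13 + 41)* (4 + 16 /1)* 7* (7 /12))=1318100 /39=33797.44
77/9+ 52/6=155/9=17.22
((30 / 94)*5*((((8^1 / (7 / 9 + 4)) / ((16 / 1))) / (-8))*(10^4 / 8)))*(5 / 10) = -421875 / 32336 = -13.05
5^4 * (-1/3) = -208.33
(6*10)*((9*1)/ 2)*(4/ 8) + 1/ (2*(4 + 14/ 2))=2971/ 22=135.05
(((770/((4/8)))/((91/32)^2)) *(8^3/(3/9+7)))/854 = 7864320/505141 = 15.57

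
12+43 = 55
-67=-67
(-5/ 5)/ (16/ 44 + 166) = -11/ 1830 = -0.01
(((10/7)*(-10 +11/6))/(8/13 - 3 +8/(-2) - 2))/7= 0.20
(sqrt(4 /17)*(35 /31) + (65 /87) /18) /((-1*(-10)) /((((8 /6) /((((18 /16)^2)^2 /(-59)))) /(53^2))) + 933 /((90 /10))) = -101498880*sqrt(17) /357847859819 - 15708160 /177226359417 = -0.00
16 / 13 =1.23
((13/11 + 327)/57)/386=95/6369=0.01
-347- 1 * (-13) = -334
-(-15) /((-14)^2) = 0.08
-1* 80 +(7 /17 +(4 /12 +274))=9932 /51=194.75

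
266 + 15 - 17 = 264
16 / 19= 0.84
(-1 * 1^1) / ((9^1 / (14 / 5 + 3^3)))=-149 / 45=-3.31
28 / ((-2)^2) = 7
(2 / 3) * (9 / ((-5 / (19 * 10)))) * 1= -228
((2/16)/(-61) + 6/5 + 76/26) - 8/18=1049591/285480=3.68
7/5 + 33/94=823/470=1.75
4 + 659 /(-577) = 2.86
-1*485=-485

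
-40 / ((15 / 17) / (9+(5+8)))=-2992 / 3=-997.33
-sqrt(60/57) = -2 * sqrt(95)/19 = -1.03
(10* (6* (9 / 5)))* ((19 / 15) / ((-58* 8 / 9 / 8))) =-21.23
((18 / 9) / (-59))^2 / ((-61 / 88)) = -352 / 212341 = -0.00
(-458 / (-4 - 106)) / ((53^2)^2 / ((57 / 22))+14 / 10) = 0.00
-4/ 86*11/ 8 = -11/ 172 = -0.06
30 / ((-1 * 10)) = -3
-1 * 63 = -63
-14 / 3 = -4.67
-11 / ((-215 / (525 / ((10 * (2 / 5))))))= 1155 / 172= 6.72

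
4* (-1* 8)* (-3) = 96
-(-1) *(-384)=-384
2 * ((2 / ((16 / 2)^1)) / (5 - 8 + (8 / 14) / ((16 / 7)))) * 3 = -6 / 11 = -0.55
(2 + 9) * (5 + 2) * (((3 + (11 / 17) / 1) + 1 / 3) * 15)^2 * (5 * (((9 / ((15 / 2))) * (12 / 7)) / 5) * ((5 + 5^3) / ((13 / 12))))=19582516800 / 289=67759573.70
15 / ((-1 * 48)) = -5 / 16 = -0.31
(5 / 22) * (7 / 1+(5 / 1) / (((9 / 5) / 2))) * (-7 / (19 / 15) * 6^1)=-94.62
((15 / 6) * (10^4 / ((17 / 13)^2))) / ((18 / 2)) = 4225000 / 2601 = 1624.38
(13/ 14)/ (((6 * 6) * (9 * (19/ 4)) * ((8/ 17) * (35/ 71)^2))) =1114061/ 211150800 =0.01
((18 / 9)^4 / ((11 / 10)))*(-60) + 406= -5134 / 11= -466.73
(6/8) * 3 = 9/4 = 2.25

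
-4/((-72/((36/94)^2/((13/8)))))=144/28717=0.01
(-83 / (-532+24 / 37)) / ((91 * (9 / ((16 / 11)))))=12284 / 44279235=0.00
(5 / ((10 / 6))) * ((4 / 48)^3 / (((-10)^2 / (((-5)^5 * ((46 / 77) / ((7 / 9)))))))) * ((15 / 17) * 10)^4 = -90966796875 / 360142552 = -252.59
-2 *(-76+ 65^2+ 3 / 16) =-66387 / 8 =-8298.38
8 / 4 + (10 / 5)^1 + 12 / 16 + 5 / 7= 5.46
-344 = -344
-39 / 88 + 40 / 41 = 1921 / 3608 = 0.53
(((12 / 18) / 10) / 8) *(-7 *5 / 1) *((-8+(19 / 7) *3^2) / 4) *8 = -115 / 12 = -9.58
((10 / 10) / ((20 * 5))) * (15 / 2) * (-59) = -177 / 40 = -4.42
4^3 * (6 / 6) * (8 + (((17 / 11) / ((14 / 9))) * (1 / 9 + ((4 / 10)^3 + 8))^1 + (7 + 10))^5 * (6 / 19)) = 317401749536729397021473815988 / 1569485442596435546875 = 202233000.02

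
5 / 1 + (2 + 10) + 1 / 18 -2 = 271 / 18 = 15.06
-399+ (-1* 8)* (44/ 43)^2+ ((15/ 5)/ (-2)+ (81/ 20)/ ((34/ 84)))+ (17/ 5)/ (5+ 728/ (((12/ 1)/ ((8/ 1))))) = -18442632553/ 46237943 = -398.86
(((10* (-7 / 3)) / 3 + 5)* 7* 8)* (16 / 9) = -22400 / 81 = -276.54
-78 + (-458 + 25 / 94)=-50359 / 94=-535.73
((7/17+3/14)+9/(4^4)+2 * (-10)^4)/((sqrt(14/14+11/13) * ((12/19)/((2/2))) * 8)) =11576702717 * sqrt(78)/35094528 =2913.35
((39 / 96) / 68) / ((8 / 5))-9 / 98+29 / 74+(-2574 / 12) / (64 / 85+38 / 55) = -210559745551 / 1420231680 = -148.26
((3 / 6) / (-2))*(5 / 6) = -5 / 24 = -0.21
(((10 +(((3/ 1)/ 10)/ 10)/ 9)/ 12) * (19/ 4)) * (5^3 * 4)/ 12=285095/ 1728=164.99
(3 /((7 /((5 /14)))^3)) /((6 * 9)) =125 /16941456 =0.00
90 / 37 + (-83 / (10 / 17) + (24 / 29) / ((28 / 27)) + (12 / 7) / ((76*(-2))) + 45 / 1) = -9467806 / 101935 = -92.88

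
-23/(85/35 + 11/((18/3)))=-966/179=-5.40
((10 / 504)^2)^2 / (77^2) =625 / 23910222276864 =0.00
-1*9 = -9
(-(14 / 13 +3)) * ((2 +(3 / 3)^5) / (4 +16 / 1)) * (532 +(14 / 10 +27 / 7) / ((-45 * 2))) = -325.30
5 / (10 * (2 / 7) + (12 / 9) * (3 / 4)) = 35 / 27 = 1.30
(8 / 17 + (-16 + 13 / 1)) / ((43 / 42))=-42 / 17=-2.47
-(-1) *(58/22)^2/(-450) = -841/54450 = -0.02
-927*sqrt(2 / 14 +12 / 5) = -927*sqrt(3115) / 35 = -1478.23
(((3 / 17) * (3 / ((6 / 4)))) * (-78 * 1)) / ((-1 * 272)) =117 / 1156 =0.10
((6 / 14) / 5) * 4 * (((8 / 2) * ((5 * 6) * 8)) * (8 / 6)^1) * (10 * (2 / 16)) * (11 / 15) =2816 / 7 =402.29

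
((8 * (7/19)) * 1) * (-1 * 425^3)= -4298875000/19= -226256578.95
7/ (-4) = -1.75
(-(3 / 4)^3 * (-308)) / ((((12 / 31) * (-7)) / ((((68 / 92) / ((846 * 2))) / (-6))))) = 5797 / 1660416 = 0.00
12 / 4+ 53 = 56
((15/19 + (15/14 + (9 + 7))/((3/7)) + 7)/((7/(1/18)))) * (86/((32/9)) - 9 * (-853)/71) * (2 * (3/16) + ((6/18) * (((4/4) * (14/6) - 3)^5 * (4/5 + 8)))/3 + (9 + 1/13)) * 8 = 16865640133081/4521666240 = 3729.96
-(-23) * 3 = 69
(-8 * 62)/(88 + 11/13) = -6448/1155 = -5.58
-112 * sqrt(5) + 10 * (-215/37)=-112 * sqrt(5) - 2150/37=-308.55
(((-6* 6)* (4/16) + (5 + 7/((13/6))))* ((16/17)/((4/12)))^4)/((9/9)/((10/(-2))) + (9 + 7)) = -265420800/85776067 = -3.09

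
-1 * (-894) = 894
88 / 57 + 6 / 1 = 430 / 57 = 7.54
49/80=0.61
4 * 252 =1008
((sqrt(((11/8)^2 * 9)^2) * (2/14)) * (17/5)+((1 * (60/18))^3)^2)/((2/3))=2253495977/1088640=2070.01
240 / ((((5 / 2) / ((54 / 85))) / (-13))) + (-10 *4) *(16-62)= 1047.15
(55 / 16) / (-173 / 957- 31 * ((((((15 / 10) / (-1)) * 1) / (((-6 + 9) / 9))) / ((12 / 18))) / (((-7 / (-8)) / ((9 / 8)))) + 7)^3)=14443044 / 615263849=0.02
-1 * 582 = -582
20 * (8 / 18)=80 / 9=8.89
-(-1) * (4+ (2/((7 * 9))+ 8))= 758/63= 12.03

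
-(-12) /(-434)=-6 /217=-0.03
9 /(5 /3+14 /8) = 108 /41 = 2.63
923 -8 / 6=2765 / 3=921.67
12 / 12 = 1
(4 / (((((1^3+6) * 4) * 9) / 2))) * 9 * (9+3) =24 / 7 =3.43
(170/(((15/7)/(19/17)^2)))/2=2527/51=49.55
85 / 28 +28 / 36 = 961 / 252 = 3.81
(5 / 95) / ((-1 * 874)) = -1 / 16606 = -0.00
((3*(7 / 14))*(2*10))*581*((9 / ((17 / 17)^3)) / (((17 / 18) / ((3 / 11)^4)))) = 228716460 / 248897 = 918.92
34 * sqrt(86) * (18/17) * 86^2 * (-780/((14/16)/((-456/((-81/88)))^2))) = -11009630635294720 * sqrt(86)/189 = -540206953905001.22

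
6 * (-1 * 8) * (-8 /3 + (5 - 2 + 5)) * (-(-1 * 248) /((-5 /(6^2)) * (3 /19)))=2895052.80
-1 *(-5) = 5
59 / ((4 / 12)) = 177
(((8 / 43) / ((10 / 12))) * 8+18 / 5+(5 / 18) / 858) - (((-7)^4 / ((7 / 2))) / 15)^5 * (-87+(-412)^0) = 321353855117436094931 / 18677587500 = 17205319215.74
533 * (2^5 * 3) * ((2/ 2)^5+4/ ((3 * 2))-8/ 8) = 34112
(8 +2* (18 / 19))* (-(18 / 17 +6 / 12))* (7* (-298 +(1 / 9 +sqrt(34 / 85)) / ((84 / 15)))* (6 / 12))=16080.22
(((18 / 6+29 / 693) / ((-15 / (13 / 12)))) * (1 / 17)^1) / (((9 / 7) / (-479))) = 193037 / 40095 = 4.81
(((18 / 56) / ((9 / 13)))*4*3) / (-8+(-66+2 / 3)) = -117 / 1540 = -0.08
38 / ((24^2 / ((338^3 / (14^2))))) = 12997.36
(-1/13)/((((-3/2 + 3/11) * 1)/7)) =154/351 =0.44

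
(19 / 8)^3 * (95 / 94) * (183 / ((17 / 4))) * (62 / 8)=3696555165 / 818176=4518.04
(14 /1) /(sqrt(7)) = 2 * sqrt(7) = 5.29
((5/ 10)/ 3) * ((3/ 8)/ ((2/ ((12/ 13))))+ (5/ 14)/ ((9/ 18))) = 323/ 2184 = 0.15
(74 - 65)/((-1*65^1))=-9/65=-0.14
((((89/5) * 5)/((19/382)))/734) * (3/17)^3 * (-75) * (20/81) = -8499500/34258349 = -0.25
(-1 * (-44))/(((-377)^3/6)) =-264/53582633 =-0.00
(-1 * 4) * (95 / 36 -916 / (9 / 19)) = 69521 / 9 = 7724.56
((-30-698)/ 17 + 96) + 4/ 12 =2729/ 51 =53.51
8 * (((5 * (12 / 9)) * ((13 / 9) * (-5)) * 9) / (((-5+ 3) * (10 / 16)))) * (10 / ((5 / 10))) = 166400 / 3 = 55466.67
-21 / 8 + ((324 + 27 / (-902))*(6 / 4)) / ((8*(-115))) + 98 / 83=-271717169 / 137753440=-1.97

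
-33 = -33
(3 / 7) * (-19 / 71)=-57 / 497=-0.11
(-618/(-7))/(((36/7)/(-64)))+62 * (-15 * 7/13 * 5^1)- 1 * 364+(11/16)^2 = -39596945/9984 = -3966.04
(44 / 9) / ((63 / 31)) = 1364 / 567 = 2.41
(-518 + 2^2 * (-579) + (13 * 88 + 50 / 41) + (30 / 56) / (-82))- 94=-4093279 / 2296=-1782.79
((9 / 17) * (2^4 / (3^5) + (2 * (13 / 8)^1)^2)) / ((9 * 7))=41323 / 462672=0.09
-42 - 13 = -55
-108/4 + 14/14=-26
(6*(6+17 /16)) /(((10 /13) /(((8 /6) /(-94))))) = -1469 /1880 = -0.78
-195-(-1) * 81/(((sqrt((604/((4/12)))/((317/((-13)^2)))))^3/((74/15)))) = -195 + 35187 * sqrt(143601)/1001875940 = -194.99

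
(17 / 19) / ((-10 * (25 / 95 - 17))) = 0.01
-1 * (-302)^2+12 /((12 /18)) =-91186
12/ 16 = 0.75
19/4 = 4.75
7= 7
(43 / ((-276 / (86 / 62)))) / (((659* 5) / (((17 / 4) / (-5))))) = 31433 / 563840400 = 0.00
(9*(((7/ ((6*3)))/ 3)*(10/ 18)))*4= 70/ 27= 2.59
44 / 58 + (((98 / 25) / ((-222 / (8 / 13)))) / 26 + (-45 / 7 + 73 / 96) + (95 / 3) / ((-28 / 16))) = -70084428241 / 3046461600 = -23.01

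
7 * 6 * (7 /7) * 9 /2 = 189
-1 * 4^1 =-4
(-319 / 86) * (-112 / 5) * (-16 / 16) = -17864 / 215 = -83.09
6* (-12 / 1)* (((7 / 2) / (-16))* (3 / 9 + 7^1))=231 / 2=115.50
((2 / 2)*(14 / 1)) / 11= 14 / 11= 1.27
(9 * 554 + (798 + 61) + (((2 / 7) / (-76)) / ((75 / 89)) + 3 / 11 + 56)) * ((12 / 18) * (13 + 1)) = 2590066642 / 47025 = 55078.50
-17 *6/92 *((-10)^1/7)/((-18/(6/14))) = -85/2254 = -0.04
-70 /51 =-1.37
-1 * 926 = -926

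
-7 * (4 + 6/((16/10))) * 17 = -3689/4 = -922.25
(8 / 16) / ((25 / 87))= 1.74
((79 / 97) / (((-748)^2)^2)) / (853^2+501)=79 / 22109306559572446720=0.00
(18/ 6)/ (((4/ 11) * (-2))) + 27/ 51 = -489/ 136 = -3.60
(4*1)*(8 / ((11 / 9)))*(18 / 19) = 5184 / 209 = 24.80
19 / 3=6.33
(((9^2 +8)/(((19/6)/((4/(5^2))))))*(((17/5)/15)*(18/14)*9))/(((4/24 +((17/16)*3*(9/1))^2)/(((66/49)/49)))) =49695731712/126170663714375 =0.00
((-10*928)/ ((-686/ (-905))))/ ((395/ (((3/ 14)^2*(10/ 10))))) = -1889640/ 1327753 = -1.42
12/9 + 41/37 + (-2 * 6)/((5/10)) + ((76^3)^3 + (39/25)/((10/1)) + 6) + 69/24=9389561466970176145441/111000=84590643846578163.47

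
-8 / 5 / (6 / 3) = -4 / 5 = -0.80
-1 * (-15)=15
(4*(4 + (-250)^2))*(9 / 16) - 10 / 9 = 1265696 / 9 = 140632.89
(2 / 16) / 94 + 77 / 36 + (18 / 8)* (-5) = -61655 / 6768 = -9.11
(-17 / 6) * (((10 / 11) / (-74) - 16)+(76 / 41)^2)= 146272165 / 4105002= 35.63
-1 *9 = -9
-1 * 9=-9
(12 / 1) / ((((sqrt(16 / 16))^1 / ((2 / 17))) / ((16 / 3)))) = 128 / 17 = 7.53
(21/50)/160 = 21/8000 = 0.00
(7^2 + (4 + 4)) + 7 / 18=1033 / 18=57.39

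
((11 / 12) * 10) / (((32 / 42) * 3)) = 385 / 96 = 4.01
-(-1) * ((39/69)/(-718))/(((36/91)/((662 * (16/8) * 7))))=-18.44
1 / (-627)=-1 / 627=-0.00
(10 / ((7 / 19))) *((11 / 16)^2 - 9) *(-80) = 1036925 / 56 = 18516.52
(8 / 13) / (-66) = -0.01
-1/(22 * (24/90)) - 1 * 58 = -5119/88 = -58.17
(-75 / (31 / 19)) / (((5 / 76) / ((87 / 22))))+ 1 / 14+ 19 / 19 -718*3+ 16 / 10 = -117306913 / 23870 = -4914.41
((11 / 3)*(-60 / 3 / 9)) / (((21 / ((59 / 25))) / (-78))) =67496 / 945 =71.42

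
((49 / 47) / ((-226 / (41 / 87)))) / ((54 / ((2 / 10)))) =-0.00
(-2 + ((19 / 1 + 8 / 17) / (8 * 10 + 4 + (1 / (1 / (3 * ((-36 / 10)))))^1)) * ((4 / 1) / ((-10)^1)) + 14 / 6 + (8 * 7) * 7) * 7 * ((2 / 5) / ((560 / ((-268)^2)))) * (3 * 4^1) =43820468816 / 25925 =1690278.45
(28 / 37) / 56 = 1 / 74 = 0.01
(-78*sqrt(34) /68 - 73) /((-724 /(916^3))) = 3746804568*sqrt(34) /3077 + 14026499152 /181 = 84594710.04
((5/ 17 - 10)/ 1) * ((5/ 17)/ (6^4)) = -275/ 124848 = -0.00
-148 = -148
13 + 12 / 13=181 / 13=13.92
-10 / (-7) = 1.43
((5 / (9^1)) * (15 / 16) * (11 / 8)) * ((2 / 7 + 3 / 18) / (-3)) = -5225 / 48384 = -0.11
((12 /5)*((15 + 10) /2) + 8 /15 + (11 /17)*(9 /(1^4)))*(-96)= -296672 /85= -3490.26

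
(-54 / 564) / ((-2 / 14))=0.67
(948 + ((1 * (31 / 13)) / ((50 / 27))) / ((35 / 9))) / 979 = 21574533 / 22272250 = 0.97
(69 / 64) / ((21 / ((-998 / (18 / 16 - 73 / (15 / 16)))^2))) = 5154320700 / 593639767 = 8.68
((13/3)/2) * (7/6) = 91/36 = 2.53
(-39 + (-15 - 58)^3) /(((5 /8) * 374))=-1556224 /935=-1664.41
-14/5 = -2.80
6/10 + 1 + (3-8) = -17/5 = -3.40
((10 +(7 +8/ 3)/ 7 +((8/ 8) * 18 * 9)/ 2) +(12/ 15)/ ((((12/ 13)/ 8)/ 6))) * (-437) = -6147716/ 105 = -58549.68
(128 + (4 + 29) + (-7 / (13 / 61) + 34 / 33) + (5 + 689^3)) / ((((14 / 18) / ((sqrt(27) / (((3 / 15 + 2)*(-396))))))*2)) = -350796413665*sqrt(3) / 484484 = -1254112.03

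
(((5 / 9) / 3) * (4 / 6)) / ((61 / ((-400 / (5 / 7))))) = -5600 / 4941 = -1.13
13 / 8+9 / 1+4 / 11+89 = 8799 / 88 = 99.99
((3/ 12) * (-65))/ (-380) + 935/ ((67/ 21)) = 5969911/ 20368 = 293.10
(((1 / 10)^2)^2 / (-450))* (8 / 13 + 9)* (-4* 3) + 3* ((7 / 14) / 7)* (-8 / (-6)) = 0.29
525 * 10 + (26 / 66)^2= 5717419 / 1089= 5250.16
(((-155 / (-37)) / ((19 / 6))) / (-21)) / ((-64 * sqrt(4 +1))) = 0.00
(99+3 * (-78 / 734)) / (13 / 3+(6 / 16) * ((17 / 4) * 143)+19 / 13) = 45197568 / 107038853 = 0.42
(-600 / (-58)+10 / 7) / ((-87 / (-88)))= 210320 / 17661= 11.91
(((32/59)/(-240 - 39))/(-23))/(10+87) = 32/36724491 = 0.00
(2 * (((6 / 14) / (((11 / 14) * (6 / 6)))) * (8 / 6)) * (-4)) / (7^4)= -0.00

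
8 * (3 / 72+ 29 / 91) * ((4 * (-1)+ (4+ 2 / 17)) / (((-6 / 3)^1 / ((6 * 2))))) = -3148 / 1547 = -2.03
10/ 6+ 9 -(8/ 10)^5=96928/ 9375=10.34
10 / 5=2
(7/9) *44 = 308/9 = 34.22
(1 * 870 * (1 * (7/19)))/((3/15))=30450/19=1602.63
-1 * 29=-29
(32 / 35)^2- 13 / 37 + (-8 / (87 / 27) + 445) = 582292652 / 1314425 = 443.00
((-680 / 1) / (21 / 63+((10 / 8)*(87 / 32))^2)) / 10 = -3342336 / 584059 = -5.72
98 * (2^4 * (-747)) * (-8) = 9370368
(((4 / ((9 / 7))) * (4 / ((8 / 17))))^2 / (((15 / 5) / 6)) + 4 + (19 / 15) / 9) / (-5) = -568117 / 2025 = -280.55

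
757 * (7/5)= 5299/5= 1059.80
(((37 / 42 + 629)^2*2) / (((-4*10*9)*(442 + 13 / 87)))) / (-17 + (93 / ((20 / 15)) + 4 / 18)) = -28386215 / 301634004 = -0.09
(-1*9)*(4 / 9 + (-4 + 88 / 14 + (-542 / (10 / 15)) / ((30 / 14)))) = 118651 / 35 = 3390.03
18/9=2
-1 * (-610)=610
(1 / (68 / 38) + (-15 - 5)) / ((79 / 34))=-661 / 79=-8.37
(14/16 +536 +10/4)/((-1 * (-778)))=4315/6224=0.69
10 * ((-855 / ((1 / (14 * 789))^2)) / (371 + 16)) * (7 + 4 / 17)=-14257349454600 / 731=-19503898022.71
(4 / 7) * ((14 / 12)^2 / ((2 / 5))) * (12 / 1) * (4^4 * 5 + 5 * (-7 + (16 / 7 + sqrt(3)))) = 350 * sqrt(3) / 3 + 87950 / 3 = 29518.74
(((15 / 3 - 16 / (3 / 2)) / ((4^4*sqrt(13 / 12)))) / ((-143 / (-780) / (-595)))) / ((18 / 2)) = 50575*sqrt(39) / 41184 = 7.67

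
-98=-98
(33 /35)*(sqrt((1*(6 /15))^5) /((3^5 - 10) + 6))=132*sqrt(10) /1045625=0.00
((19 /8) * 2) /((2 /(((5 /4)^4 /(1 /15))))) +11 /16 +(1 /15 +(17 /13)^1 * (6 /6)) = 35557799 /399360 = 89.04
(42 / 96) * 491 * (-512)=-109984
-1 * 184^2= -33856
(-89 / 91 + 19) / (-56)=-205 / 637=-0.32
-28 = -28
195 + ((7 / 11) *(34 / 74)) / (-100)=7936381 / 40700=195.00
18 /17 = 1.06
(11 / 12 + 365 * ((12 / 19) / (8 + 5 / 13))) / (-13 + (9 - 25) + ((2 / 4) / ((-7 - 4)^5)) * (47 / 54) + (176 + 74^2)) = 1023406470999 / 202551453250027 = 0.01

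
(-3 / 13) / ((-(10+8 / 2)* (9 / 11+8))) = 0.00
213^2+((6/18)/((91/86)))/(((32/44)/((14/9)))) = 31849511/702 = 45369.67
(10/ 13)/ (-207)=-10/ 2691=-0.00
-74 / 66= -37 / 33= -1.12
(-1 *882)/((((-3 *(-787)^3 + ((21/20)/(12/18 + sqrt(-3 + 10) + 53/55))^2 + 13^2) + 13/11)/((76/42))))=-22450656076430010409046528/20570348637722786827536398630765 - 2927240568008064 *sqrt(7)/20570348637722786827536398630765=-0.00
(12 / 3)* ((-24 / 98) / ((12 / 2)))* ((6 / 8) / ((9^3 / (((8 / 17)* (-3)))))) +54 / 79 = 3644806 / 5330367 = 0.68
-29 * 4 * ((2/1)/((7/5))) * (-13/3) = 15080/21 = 718.10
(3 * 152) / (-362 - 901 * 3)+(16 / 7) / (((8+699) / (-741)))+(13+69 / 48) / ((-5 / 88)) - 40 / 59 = -92116513483 / 357980966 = -257.32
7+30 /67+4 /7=3761 /469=8.02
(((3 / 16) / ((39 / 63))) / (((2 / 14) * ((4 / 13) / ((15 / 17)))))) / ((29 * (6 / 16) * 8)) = 2205 / 31552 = 0.07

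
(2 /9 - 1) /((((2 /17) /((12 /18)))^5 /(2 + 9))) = -109328989 /2187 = -49990.39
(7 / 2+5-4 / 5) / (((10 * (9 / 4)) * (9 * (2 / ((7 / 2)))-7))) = -539 / 2925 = -0.18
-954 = -954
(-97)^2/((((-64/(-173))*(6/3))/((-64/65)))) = -1627757/130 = -12521.21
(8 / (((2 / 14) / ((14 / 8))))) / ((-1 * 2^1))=-49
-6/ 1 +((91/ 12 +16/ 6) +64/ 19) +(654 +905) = 119063/ 76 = 1566.62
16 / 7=2.29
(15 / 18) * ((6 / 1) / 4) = 5 / 4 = 1.25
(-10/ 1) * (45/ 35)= -90/ 7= -12.86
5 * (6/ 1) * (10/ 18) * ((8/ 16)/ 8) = 25/ 24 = 1.04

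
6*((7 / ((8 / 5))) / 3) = 35 / 4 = 8.75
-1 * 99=-99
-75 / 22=-3.41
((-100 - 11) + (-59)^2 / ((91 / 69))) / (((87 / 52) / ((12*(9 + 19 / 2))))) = 68106048 / 203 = 335497.77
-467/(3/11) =-5137/3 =-1712.33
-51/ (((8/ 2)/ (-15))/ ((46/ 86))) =17595/ 172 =102.30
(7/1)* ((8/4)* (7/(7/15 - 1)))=-735/4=-183.75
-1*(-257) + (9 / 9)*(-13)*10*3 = -133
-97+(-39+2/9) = -1222/9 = -135.78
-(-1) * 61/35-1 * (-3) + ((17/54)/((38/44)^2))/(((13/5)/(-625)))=-428934724/4434885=-96.72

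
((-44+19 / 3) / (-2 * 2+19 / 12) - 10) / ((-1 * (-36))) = 9 / 58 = 0.16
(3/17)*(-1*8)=-1.41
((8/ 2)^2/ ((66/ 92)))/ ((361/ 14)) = 10304/ 11913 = 0.86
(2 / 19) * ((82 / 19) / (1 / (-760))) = -6560 / 19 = -345.26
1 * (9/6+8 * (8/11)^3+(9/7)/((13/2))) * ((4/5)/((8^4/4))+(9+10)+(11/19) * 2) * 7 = 51555235319/76510720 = 673.83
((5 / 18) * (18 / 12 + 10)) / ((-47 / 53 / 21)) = -42665 / 564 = -75.65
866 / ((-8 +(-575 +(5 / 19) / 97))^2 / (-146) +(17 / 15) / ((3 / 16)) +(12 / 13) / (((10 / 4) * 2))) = -62808336770985 / 168389885070146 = -0.37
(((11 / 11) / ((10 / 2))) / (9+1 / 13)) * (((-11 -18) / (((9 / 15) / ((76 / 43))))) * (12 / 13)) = -4408 / 2537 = -1.74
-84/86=-42/43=-0.98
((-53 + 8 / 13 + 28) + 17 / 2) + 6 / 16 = -1613 / 104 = -15.51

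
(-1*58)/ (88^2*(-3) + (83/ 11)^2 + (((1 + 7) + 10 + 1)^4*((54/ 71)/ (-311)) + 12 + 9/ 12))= 619857832/ 250946467097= 0.00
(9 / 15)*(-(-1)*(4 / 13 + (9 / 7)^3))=32547 / 22295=1.46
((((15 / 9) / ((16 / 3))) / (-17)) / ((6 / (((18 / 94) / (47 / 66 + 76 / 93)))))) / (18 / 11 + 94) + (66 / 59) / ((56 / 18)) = 297570845517 / 827596836416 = 0.36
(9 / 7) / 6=0.21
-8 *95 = -760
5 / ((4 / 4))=5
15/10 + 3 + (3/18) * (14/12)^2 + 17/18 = 1225/216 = 5.67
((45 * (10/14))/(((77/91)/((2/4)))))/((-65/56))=-180/11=-16.36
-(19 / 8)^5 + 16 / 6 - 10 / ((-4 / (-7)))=-8886473 / 98304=-90.40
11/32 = 0.34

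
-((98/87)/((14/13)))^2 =-8281/7569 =-1.09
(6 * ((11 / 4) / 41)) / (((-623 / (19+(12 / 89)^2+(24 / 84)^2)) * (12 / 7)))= -81545101 / 11330261768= -0.01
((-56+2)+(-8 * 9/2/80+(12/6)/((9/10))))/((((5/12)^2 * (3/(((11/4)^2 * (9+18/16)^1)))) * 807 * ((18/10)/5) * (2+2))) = -1137521/172160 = -6.61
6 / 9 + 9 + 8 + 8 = 77 / 3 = 25.67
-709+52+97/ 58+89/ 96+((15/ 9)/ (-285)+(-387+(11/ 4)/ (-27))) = -495824561/ 476064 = -1041.51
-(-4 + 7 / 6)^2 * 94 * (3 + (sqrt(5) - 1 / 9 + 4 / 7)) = -1480547 / 567 - 13583 * sqrt(5) / 18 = -4298.56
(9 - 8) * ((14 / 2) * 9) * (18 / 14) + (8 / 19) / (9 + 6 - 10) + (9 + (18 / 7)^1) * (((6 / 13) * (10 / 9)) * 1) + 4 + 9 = 864658 / 8645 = 100.02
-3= -3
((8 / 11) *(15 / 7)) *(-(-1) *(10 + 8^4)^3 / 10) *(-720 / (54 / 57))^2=479805548328499200 / 77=6231240887383106.49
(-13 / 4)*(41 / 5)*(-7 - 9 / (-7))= 1066 / 7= 152.29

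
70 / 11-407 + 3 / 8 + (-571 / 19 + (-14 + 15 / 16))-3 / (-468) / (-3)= -443.38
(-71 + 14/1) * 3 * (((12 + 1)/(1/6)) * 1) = -13338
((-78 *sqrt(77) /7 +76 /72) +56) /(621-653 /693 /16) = 48664 /529615-9504 *sqrt(77) /529615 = -0.07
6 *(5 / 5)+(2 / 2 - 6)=1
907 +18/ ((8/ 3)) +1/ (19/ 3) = 69457/ 76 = 913.91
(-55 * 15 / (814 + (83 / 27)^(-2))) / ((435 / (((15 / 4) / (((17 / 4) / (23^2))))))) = -1.09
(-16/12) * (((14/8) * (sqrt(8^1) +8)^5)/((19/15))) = -2670080/19 -1796480 * sqrt(2)/19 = -274246.65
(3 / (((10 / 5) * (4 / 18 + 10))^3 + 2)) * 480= 524880 / 3115481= 0.17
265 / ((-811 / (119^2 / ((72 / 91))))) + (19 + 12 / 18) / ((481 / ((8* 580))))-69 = -5727.56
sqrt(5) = 2.24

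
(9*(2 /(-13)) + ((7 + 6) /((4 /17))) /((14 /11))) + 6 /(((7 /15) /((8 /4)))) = 7045 /104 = 67.74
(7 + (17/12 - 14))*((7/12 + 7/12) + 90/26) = -24187/936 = -25.84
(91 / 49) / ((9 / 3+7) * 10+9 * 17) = 13 / 1771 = 0.01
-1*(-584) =584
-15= -15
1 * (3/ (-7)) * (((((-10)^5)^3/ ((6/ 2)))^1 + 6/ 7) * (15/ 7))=104999999999999730/ 343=306122448979591.05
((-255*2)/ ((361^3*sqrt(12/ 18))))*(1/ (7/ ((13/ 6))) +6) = -22525*sqrt(6)/ 658642334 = -0.00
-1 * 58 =-58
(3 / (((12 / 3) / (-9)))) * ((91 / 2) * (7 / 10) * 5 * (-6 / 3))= 17199 / 8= 2149.88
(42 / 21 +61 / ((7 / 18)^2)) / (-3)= -19862 / 147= -135.12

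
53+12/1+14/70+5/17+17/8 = 45981/680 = 67.62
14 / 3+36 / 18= 6.67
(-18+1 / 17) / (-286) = 305 / 4862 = 0.06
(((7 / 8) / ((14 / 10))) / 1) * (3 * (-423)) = -6345 / 8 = -793.12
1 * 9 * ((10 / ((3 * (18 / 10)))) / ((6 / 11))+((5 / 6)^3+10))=9055 / 72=125.76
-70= -70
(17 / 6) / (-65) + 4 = 1543 / 390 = 3.96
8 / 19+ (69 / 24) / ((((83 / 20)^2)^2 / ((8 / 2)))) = 414626568 / 901708099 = 0.46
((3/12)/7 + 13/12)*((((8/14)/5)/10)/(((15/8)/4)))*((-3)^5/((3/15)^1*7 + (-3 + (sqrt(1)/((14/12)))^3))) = 8883/1300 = 6.83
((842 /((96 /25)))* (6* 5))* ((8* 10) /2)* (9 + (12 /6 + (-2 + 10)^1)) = 4999375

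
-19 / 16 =-1.19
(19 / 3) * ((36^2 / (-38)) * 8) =-1728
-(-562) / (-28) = -281 / 14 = -20.07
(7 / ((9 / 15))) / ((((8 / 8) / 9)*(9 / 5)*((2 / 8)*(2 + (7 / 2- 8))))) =-93.33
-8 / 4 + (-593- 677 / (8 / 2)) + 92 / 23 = -3041 / 4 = -760.25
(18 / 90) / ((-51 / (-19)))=19 / 255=0.07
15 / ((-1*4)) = -15 / 4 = -3.75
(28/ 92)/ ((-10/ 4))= -0.12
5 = 5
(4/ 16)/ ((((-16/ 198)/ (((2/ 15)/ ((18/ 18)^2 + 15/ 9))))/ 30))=-297/ 64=-4.64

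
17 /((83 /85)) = 1445 /83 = 17.41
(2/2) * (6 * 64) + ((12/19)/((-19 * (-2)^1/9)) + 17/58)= 8049461/20938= 384.44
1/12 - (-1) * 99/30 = 203/60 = 3.38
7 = 7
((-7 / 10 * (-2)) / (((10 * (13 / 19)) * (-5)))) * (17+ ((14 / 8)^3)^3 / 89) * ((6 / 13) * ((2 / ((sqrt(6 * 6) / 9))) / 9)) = -58118004707 / 492863488000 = -0.12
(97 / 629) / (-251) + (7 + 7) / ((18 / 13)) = 14366116 / 1420911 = 10.11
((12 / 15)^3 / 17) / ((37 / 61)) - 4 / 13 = -263748 / 1022125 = -0.26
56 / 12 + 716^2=1537982 / 3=512660.67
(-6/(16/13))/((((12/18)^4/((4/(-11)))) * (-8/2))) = -3159/1408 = -2.24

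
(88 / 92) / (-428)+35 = 172259 / 4922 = 35.00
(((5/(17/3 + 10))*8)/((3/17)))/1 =680/47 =14.47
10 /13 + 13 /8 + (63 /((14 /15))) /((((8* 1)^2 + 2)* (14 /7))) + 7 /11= 1013 /286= 3.54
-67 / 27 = -2.48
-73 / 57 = -1.28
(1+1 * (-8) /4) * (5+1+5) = -11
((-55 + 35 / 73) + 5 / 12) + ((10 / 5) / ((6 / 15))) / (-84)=-55355 / 1022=-54.16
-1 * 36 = -36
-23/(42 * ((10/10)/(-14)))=23/3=7.67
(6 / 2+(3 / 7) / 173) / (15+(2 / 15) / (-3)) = 163620 / 815003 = 0.20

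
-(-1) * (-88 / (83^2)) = -88 / 6889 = -0.01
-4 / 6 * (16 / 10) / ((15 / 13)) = -208 / 225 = -0.92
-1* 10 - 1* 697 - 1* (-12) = -695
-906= -906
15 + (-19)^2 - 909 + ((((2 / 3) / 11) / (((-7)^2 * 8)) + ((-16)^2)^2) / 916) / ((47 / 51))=-42267043263 / 92820112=-455.37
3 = 3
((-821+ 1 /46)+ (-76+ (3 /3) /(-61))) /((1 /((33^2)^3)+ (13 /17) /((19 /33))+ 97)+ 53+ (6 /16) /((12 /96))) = -1049938069828197429 /180642129465212210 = -5.81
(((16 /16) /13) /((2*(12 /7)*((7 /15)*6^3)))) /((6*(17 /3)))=5 /763776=0.00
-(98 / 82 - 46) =1837 / 41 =44.80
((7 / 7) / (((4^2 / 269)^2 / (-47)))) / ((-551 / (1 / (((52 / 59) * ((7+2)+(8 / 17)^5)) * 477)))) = 284904321301421 / 44824207890668544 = 0.01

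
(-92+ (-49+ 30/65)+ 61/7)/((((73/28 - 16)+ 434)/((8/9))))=-383872/1377909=-0.28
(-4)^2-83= -67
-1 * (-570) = 570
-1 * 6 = -6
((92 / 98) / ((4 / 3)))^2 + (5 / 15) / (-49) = 14087 / 28812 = 0.49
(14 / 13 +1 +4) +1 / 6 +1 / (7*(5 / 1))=17123 / 2730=6.27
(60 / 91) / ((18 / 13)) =10 / 21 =0.48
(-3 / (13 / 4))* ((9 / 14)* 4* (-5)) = 1080 / 91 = 11.87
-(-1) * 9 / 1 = 9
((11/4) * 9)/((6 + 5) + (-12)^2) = 99/620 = 0.16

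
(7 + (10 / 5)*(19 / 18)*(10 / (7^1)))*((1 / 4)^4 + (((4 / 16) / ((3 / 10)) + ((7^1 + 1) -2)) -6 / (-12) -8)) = -321179 / 48384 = -6.64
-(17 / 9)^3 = -4913 / 729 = -6.74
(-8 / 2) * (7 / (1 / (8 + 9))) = -476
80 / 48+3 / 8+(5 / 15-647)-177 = -6573 / 8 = -821.62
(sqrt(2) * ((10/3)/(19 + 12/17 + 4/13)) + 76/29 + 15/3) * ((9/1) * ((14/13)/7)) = 1020 * sqrt(2)/4423 + 306/29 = 10.88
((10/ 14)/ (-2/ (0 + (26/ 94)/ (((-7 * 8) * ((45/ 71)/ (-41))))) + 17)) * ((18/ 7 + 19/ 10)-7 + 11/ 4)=0.01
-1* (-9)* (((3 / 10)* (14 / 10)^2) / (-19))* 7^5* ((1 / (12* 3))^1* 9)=-22235661 / 19000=-1170.30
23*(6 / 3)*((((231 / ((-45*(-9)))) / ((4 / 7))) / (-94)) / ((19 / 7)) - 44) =-976100059 / 482220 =-2024.18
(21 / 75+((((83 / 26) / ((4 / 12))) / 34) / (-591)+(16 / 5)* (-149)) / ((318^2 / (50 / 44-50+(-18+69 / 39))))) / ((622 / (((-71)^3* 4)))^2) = 3155636704862979600668593 / 1014888438151559400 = 3109343.44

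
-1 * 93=-93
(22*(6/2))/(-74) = -33/37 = -0.89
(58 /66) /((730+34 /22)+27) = 29 /25032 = 0.00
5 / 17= 0.29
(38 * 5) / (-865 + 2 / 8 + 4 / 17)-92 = -5421324 / 58787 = -92.22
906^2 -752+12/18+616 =2462102/3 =820700.67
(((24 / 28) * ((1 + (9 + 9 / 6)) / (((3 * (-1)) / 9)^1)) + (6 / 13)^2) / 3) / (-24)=3859 / 9464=0.41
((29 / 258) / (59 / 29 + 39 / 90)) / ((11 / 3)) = 12615 / 1015531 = 0.01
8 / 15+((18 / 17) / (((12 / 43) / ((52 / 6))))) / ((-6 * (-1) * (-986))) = 265397 / 502860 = 0.53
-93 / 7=-13.29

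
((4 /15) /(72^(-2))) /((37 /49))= 338688 /185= 1830.75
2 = 2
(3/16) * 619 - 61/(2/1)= 1369/16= 85.56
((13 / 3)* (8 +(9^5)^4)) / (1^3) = 158049650967740074517 / 3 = 52683216989246691505.67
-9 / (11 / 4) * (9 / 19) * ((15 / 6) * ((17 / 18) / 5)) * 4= -612 / 209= -2.93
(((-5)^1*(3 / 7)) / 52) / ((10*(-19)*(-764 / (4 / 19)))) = -3 / 50196328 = -0.00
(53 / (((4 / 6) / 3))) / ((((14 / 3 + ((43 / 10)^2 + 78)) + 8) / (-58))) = -4149900 / 32747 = -126.73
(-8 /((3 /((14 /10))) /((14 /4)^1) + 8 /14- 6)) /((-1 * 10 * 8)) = -49 /2360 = -0.02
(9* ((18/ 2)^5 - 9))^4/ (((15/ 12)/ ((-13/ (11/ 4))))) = -3316261458932353990656000/ 11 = -301478314448395817332363.60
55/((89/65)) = 3575/89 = 40.17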